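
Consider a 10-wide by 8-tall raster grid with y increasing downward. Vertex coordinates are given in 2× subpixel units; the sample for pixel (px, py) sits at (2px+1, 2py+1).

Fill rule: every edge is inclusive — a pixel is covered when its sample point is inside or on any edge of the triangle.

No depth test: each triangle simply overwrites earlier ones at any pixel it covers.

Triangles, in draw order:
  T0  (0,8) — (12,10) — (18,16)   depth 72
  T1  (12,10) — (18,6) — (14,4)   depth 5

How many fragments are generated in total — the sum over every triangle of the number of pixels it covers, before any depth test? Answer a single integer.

T0:
  2·area = 60
  edge (0, 8)→(12, 10): d=(12,2) inclusive
  edge (12, 10)→(18, 16): d=(6,6) inclusive
  edge (18, 16)→(0, 8): d=(-18,-8) inclusive
    (1,0)@(3, 1): e=[-90,0,150] → ·  [on edge]
    (2,1)@(5, 3): e=[-70,0,130] → ·  [on edge]
    (3,2)@(7, 5): e=[-50,0,110] → ·  [on edge]
    (4,3)@(9, 7): e=[-30,0,90] → ·  [on edge]
    (1,4)@(3, 9): e=[6,48,6] → #
    (2,4)@(5, 9): e=[2,36,22] → #
    (3,4)@(7, 9): e=[-2,24,38] → ·
    (5,4)@(11, 9): e=[-10,0,70] → ·  [on edge]
    (1,5)@(3, 11): e=[30,60,-30] → ·
    (2,5)@(5, 11): e=[26,48,-14] → ·
    (3,5)@(7, 11): e=[22,36,2] → #
    (4,5)@(9, 11): e=[18,24,18] → #
    (6,5)@(13, 11): e=[10,0,50] → #  [on edge]
    (7,6)@(15, 13): e=[30,0,30] → #  [on edge]
    (8,7)@(17, 15): e=[50,0,10] → #  [on edge]
  covered (9 px):
    · · · · · · · · · ·
    · · · · · · · · · ·
    · · · · · · · · · ·
    · · · · · · · · · ·
    · # # · · · · · · ·
    · · · # # # # · · ·
    · · · · · · # # · ·
    · · · · · · · · # ·
T1:
  2·area = 28  (B↔C swapped to make it positive)
  edge (12, 10)→(14, 4): d=(2,-6) inclusive
  edge (14, 4)→(18, 6): d=(4,2) inclusive
  edge (18, 6)→(12, 10): d=(-6,4) inclusive
    (7,0)@(15, 1): e=[0,-14,42] → ·  [on edge]
    (7,2)@(15, 5): e=[8,2,18] → #
    (8,2)@(17, 5): e=[20,-2,10] → ·
    (6,3)@(13, 7): e=[0,14,14] → #  [on edge]
    (8,3)@(17, 7): e=[24,6,-2] → ·
    (6,4)@(13, 9): e=[4,22,2] → #
    (7,4)@(15, 9): e=[16,18,-6] → ·
    (6,5)@(13, 11): e=[8,30,-10] → ·
    (5,6)@(11, 13): e=[0,42,-14] → ·  [on edge]
  covered (4 px):
    · · · · · · · · · ·
    · · · · · · · · · ·
    · · · · · · · # · ·
    · · · · · · # # · ·
    · · · · · · # · · ·
    · · · · · · · · · ·
    · · · · · · · · · ·
    · · · · · · · · · ·

Answer: 13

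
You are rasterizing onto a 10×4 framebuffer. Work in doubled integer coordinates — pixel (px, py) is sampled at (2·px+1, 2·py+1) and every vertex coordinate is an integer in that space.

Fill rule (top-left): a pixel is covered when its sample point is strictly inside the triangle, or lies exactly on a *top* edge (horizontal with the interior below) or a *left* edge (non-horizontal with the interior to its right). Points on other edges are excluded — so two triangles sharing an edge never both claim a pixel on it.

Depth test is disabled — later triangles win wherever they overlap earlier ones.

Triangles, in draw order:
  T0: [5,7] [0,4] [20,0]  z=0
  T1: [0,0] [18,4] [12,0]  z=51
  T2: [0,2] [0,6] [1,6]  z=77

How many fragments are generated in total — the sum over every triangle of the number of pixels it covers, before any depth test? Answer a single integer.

T0:
  2·area = 80
  edge (5, 7)→(0, 4): d=(-5,-3) top-left  bias=+0
  edge (0, 4)→(20, 0): d=(20,-4) top-left  bias=+0
  edge (20, 0)→(5, 7): d=(-15,7) right/bottom  bias=-1
    (7,0)@(15, 1): e=[60,0,20] → X  [on edge]
    (8,0)@(17, 1): e=[66,8,6] → X
    (9,0)@(19, 1): e=[72,16,-8] → .
    (2,1)@(5, 3): e=[20,0,60] → X  [on edge]
    (3,1)@(7, 3): e=[26,8,46] → X
    (4,1)@(9, 3): e=[32,16,32] → X
    (5,1)@(11, 3): e=[38,24,18] → X
    (6,1)@(13, 3): e=[44,32,4] → X
    (7,1)@(15, 3): e=[50,40,-10] → .
    (8,1)@(17, 3): e=[56,48,-24] → .
    (1,2)@(3, 5): e=[4,32,44] → X
    (5,2)@(11, 5): e=[28,64,-12] → .
    (2,3)@(5, 7): e=[0,80,0] → .  [on edge]
  covered (11 px):
    . . . . . . . X X .
    . . X X X X X . . .
    . X X X X . . . . .
    . . . . . . . . . .
T1:
  2·area = 48  (B↔C swapped to make it positive)
  edge (0, 0)→(12, 0): d=(12,0) top-left  bias=+0
  edge (12, 0)→(18, 4): d=(6,4) right/bottom  bias=-1
  edge (18, 4)→(0, 0): d=(-18,-4) top-left  bias=+0
    (2,0)@(5, 1): e=[12,34,2] → X
    (3,0)@(7, 1): e=[12,26,10] → X
    (4,0)@(9, 1): e=[12,18,18] → X
    (5,0)@(11, 1): e=[12,10,26] → X
    (6,0)@(13, 1): e=[12,2,34] → X
    (7,0)@(15, 1): e=[12,-6,42] → .
    (2,1)@(5, 3): e=[36,46,-34] → .
    (3,1)@(7, 3): e=[36,38,-26] → .
    (4,1)@(9, 3): e=[36,30,-18] → .
    (5,1)@(11, 3): e=[36,22,-10] → .
    (6,1)@(13, 3): e=[36,14,-2] → .
    (7,1)@(15, 3): e=[36,6,6] → X
  covered (6 px):
    . . X X X X X . . .
    . . . . . . . X . .
    . . . . . . . . . .
    . . . . . . . . . .
T2:
  2·area = 4  (B↔C swapped to make it positive)
  edge (0, 2)→(1, 6): d=(1,4) right/bottom  bias=-1
  edge (1, 6)→(0, 6): d=(-1,0) right/bottom  bias=-1
  edge (0, 6)→(0, 2): d=(0,-4) top-left  bias=+0
  covered (0 px):
    . . . . . . . . . .
    . . . . . . . . . .
    . . . . . . . . . .
    . . . . . . . . . .

Result: 17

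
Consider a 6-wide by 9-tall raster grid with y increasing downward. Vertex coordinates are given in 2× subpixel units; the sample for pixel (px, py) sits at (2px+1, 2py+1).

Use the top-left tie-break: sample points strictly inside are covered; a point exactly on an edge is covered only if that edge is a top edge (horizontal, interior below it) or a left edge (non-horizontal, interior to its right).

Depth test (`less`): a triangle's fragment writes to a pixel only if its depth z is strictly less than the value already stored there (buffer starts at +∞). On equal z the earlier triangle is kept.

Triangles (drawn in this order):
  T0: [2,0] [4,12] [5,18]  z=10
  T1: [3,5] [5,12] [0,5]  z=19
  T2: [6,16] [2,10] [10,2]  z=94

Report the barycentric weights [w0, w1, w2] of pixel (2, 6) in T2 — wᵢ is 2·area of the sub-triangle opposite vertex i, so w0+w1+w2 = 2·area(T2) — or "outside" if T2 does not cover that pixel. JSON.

T0:
  degenerate (2·area = 0) — covers nothing
T1:
  2·area = 21
  edge (3, 5)→(5, 12): d=(2,7) right/bottom  bias=-1
  edge (5, 12)→(0, 5): d=(-5,-7) top-left  bias=+0
  edge (0, 5)→(3, 5): d=(3,0) top-left  bias=+0
    (0,2)@(1, 5): e=[14,7,0] → #  [on edge]
    (1,2)@(3, 5): e=[0,21,0] → ·  [on edge]
    (2,2)@(5, 5): e=[-14,35,0] → ·  [on edge]
    (3,2)@(7, 5): e=[-28,49,0] → ·  [on edge]
    (4,2)@(9, 5): e=[-42,63,0] → ·  [on edge]
    (5,2)@(11, 5): e=[-56,77,0] → ·  [on edge]
    (0,3)@(1, 7): e=[18,-3,6] → ·
    (1,3)@(3, 7): e=[4,11,6] → #
    (2,3)@(5, 7): e=[-10,25,6] → ·
    (1,4)@(3, 9): e=[8,1,12] → #
    (2,4)@(5, 9): e=[-6,15,12] → ·
    (1,5)@(3, 11): e=[12,-9,18] → ·
  covered (3 px):
    · · · · · ·
    · · · · · ·
    # · · · · ·
    · # · · · ·
    · # · · · ·
    · · · · · ·
    · · · · · ·
    · · · · · ·
    · · · · · ·
T2:
  2·area = 80
  edge (6, 16)→(2, 10): d=(-4,-6) top-left  bias=+0
  edge (2, 10)→(10, 2): d=(8,-8) top-left  bias=+0
  edge (10, 2)→(6, 16): d=(-4,14) right/bottom  bias=-1
    (5,0)@(11, 1): e=[90,0,-10] → ·  [on edge]
    (4,1)@(9, 3): e=[70,0,10] → #  [on edge]
    (5,1)@(11, 3): e=[82,16,-18] → ·
    (3,2)@(7, 5): e=[50,0,30] → #  [on edge]
    (5,2)@(11, 5): e=[74,32,-26] → ·
    (2,3)@(5, 7): e=[30,0,50] → #  [on edge]
    (4,3)@(9, 7): e=[54,32,-6] → ·
    (1,4)@(3, 9): e=[10,0,70] → #  [on edge]
    (4,4)@(9, 9): e=[46,48,-14] → ·
    (0,5)@(1, 11): e=[-10,0,90] → ·  [on edge]
    (1,5)@(3, 11): e=[2,16,62] → #
    (4,5)@(9, 11): e=[38,64,-22] → ·
  covered (12 px):
    · · · · · ·
    · · · · # ·
    · · · # # ·
    · · # # · ·
    · # # # · ·
    · # # # · ·
    · · # · · ·
    · · · · · ·
    · · · · · ·

Final: [48,26,6]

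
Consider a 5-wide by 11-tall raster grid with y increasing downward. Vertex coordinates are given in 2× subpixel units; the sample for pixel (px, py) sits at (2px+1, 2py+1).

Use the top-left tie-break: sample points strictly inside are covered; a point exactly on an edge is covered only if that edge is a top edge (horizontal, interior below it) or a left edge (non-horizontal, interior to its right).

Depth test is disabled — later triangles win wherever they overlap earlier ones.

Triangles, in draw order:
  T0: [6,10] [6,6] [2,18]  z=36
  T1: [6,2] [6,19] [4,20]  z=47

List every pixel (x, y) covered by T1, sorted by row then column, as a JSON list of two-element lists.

T0:
  2·area = 16  (B↔C swapped to make it positive)
  edge (6, 10)→(2, 18): d=(-4,8) right/bottom  bias=-1
  edge (2, 18)→(6, 6): d=(4,-12) top-left  bias=+0
  edge (6, 6)→(6, 10): d=(0,4) right/bottom  bias=-1
    (3,1)@(7, 3): e=[20,0,-4] → ·  [on edge]
    (2,4)@(5, 9): e=[12,0,4] → #  [on edge]
    (3,4)@(7, 9): e=[-4,24,-4] → ·
    (2,5)@(5, 11): e=[4,8,4] → #
    (3,5)@(7, 11): e=[-12,32,-4] → ·
    (2,6)@(5, 13): e=[-4,16,4] → ·
    (1,7)@(3, 15): e=[4,0,12] → #  [on edge]
    (2,7)@(5, 15): e=[-12,24,4] → ·
    (1,8)@(3, 17): e=[-4,8,12] → ·
    (0,10)@(1, 21): e=[-4,0,20] → ·  [on edge]
  covered (3 px):
    · · · · ·
    · · · · ·
    · · · · ·
    · · · · ·
    · · # · ·
    · · # · ·
    · · · · ·
    · # · · ·
    · · · · ·
    · · · · ·
    · · · · ·
T1:
  2·area = 34
  edge (6, 2)→(6, 19): d=(0,17) right/bottom  bias=-1
  edge (6, 19)→(4, 20): d=(-2,1) right/bottom  bias=-1
  edge (4, 20)→(6, 2): d=(2,-18) top-left  bias=+0
    (2,5)@(5, 11): e=[17,17,0] → #  [on edge]
    (3,5)@(7, 11): e=[-17,15,36] → ·
    (2,6)@(5, 13): e=[17,13,4] → #
    (3,6)@(7, 13): e=[-17,11,40] → ·
    (2,7)@(5, 15): e=[17,9,8] → #
    (3,7)@(7, 15): e=[-17,7,44] → ·
    (2,8)@(5, 17): e=[17,5,12] → #
    (3,8)@(7, 17): e=[-17,3,48] → ·
    (2,9)@(5, 19): e=[17,1,16] → #
    (3,9)@(7, 19): e=[-17,-1,52] → ·
    (2,10)@(5, 21): e=[17,-3,20] → ·
  covered (5 px):
    · · · · ·
    · · · · ·
    · · · · ·
    · · · · ·
    · · · · ·
    · · # · ·
    · · # · ·
    · · # · ·
    · · # · ·
    · · # · ·
    · · · · ·

Answer: [[2,5],[2,6],[2,7],[2,8],[2,9]]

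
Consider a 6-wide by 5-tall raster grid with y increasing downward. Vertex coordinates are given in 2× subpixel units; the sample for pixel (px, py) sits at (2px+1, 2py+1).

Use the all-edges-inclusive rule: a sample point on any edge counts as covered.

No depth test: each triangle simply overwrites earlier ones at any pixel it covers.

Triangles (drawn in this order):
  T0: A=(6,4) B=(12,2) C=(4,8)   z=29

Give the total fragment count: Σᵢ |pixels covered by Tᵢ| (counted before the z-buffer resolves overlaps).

T0:
  2·area = 20
  edge (6, 4)→(12, 2): d=(6,-2) inclusive
  edge (12, 2)→(4, 8): d=(-8,6) inclusive
  edge (4, 8)→(6, 4): d=(2,-4) inclusive
    (4,1)@(9, 3): e=[0,10,10] → █  [on edge]
    (5,1)@(11, 3): e=[4,-2,18] → ·
    (1,2)@(3, 5): e=[0,30,-10] → ·  [on edge]
    (3,2)@(7, 5): e=[8,6,6] → █
    (4,2)@(9, 5): e=[12,-6,14] → ·
    (2,3)@(5, 7): e=[16,2,2] → █
    (3,3)@(7, 7): e=[20,-10,10] → ·
    (2,4)@(5, 9): e=[28,-14,6] → ·
  covered (3 px):
    · · · · · ·
    · · · · █ ·
    · · · █ · ·
    · · █ · · ·
    · · · · · ·

Final: 3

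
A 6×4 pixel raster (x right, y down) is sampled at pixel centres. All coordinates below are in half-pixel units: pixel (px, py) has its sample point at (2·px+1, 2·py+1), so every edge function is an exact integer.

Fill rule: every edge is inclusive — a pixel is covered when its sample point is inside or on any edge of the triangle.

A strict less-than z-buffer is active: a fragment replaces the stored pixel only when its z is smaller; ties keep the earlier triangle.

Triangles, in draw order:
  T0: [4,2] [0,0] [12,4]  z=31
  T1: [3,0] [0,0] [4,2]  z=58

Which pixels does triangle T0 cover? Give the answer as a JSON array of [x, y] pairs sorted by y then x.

T0:
  2·area = 8
  edge (4, 2)→(0, 0): d=(-4,-2) inclusive
  edge (0, 0)→(12, 4): d=(12,4) inclusive
  edge (12, 4)→(4, 2): d=(-8,-2) inclusive
    (1,0)@(3, 1): e=[2,0,6] → X  [on edge]
    (2,0)@(5, 1): e=[6,-8,10] → .
    (1,1)@(3, 3): e=[-6,24,-10] → .
    (4,1)@(9, 3): e=[6,0,2] → X  [on edge]
    (5,1)@(11, 3): e=[10,-8,6] → .
    (4,2)@(9, 5): e=[-2,24,-14] → .
  covered (2 px):
    . X . . . .
    . . . . X .
    . . . . . .
    . . . . . .
T1:
  2·area = 6  (B↔C swapped to make it positive)
  edge (3, 0)→(4, 2): d=(1,2) inclusive
  edge (4, 2)→(0, 0): d=(-4,-2) inclusive
  edge (0, 0)→(3, 0): d=(3,0) inclusive
    (1,0)@(3, 1): e=[1,2,3] → X
    (2,0)@(5, 1): e=[-3,6,3] → .
    (1,1)@(3, 3): e=[3,-6,9] → .
  covered (1 px):
    . X . . . .
    . . . . . .
    . . . . . .
    . . . . . .

Final: [[1,0],[4,1]]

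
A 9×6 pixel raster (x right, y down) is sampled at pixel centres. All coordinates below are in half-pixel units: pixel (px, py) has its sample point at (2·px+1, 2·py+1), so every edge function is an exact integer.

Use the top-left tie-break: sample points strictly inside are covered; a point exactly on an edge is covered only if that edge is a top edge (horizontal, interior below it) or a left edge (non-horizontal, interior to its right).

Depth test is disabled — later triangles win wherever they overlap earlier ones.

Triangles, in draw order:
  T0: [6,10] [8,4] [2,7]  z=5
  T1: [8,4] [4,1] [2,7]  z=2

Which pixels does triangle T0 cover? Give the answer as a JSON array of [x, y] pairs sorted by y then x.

T0:
  2·area = 30  (B↔C swapped to make it positive)
  edge (6, 10)→(2, 7): d=(-4,-3) top-left  bias=+0
  edge (2, 7)→(8, 4): d=(6,-3) top-left  bias=+0
  edge (8, 4)→(6, 10): d=(-2,6) right/bottom  bias=-1
    (4,0)@(9, 1): e=[45,-15,0] → ·  [on edge]
    (3,2)@(7, 5): e=[23,3,4] → #
    (4,2)@(9, 5): e=[29,9,-8] → ·
    (1,3)@(3, 7): e=[3,3,24] → #
    (2,3)@(5, 7): e=[9,9,12] → #
    (3,3)@(7, 7): e=[15,15,0] → ·  [on edge]
    (1,4)@(3, 9): e=[-5,15,20] → ·
    (2,4)@(5, 9): e=[1,21,8] → #
    (3,4)@(7, 9): e=[7,27,-4] → ·
    (2,5)@(5, 11): e=[-7,33,4] → ·
  covered (4 px):
    · · · · · · · · ·
    · · · · · · · · ·
    · · · # · · · · ·
    · # # · · · · · ·
    · · # · · · · · ·
    · · · · · · · · ·
T1:
  2·area = 30  (B↔C swapped to make it positive)
  edge (8, 4)→(2, 7): d=(-6,3) right/bottom  bias=-1
  edge (2, 7)→(4, 1): d=(2,-6) top-left  bias=+0
  edge (4, 1)→(8, 4): d=(4,3) right/bottom  bias=-1
    (2,1)@(5, 3): e=[15,10,5] → #
    (3,1)@(7, 3): e=[9,22,-1] → ·
    (1,2)@(3, 5): e=[9,2,19] → #
    (3,2)@(7, 5): e=[-3,26,7] → ·
    (1,3)@(3, 7): e=[-3,6,27] → ·
    (2,3)@(5, 7): e=[-9,18,21] → ·
  covered (3 px):
    · · · · · · · · ·
    · · # · · · · · ·
    · # # · · · · · ·
    · · · · · · · · ·
    · · · · · · · · ·
    · · · · · · · · ·

Answer: [[3,2],[1,3],[2,3],[2,4]]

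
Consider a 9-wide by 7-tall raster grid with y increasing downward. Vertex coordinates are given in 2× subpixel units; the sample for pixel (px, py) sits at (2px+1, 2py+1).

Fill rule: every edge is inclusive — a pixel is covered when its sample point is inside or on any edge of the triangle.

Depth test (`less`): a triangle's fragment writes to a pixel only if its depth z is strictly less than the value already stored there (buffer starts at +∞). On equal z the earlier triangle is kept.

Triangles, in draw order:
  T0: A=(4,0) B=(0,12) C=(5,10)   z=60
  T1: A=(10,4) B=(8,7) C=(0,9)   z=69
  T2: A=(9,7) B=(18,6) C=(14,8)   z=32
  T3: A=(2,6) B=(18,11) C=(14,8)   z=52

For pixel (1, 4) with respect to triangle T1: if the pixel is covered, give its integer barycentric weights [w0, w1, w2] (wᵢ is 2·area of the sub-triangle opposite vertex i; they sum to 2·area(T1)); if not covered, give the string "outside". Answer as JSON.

T0:
  2·area = 52  (B↔C swapped to make it positive)
  edge (4, 0)→(5, 10): d=(1,10) inclusive
  edge (5, 10)→(0, 12): d=(-5,2) inclusive
  edge (0, 12)→(4, 0): d=(4,-12) inclusive
    (1,1)@(3, 3): e=[13,39,0] → █  [on edge]
    (2,1)@(5, 3): e=[-7,35,24] → ·
    (1,2)@(3, 5): e=[15,29,8] → █
    (2,2)@(5, 5): e=[-5,25,32] → ·
    (1,3)@(3, 7): e=[17,19,16] → █
    (2,3)@(5, 7): e=[-3,15,40] → ·
    (0,4)@(1, 9): e=[39,13,0] → █  [on edge]
    (2,4)@(5, 9): e=[-1,5,48] → ·
    (0,5)@(1, 11): e=[41,3,8] → █
    (1,5)@(3, 11): e=[21,-1,32] → ·
    (0,6)@(1, 13): e=[43,-7,16] → ·
  covered (6 px):
    · · · · · · · · ·
    · █ · · · · · · ·
    · █ · · · · · · ·
    · █ · · · · · · ·
    █ █ · · · · · · ·
    █ · · · · · · · ·
    · · · · · · · · ·
T1:
  2·area = 20
  edge (10, 4)→(8, 7): d=(-2,3) inclusive
  edge (8, 7)→(0, 9): d=(-8,2) inclusive
  edge (0, 9)→(10, 4): d=(10,-5) inclusive
    (4,2)@(9, 5): e=[1,14,5] → █
    (5,2)@(11, 5): e=[-5,10,15] → ·
    (2,3)@(5, 7): e=[9,6,5] → █
    (3,3)@(7, 7): e=[3,2,15] → █
    (4,3)@(9, 7): e=[-3,-2,25] → ·
    (2,4)@(5, 9): e=[5,-10,25] → ·
    (3,4)@(7, 9): e=[-1,-14,35] → ·
  covered (3 px):
    · · · · · · · · ·
    · · · · · · · · ·
    · · · · █ · · · ·
    · · █ █ · · · · ·
    · · · · · · · · ·
    · · · · · · · · ·
    · · · · · · · · ·
T2:
  2·area = 14
  edge (9, 7)→(18, 6): d=(9,-1) inclusive
  edge (18, 6)→(14, 8): d=(-4,2) inclusive
  edge (14, 8)→(9, 7): d=(-5,-1) inclusive
    (4,3)@(9, 7): e=[0,14,0] → █  [on edge]
    (5,3)@(11, 7): e=[2,10,2] → █
    (6,3)@(13, 7): e=[4,6,4] → █
    (7,3)@(15, 7): e=[6,2,6] → █
    (8,3)@(17, 7): e=[8,-2,8] → ·
    (4,4)@(9, 9): e=[18,6,-10] → ·
    (5,4)@(11, 9): e=[20,2,-8] → ·
    (6,4)@(13, 9): e=[22,-2,-6] → ·
    (7,4)@(15, 9): e=[24,-6,-4] → ·
  covered (4 px):
    · · · · · · · · ·
    · · · · · · · · ·
    · · · · · · · · ·
    · · · · █ █ █ █ ·
    · · · · · · · · ·
    · · · · · · · · ·
    · · · · · · · · ·
T3:
  2·area = 28  (B↔C swapped to make it positive)
  edge (2, 6)→(14, 8): d=(12,2) inclusive
  edge (14, 8)→(18, 11): d=(4,3) inclusive
  edge (18, 11)→(2, 6): d=(-16,-5) inclusive
    (3,3)@(7, 7): e=[2,17,9] → █
    (4,3)@(9, 7): e=[-2,11,19] → ·
    (3,4)@(7, 9): e=[26,25,-23] → ·
    (6,4)@(13, 9): e=[14,7,7] → █
    (7,4)@(15, 9): e=[10,1,17] → █
    (8,4)@(17, 9): e=[6,-5,27] → ·
    (6,5)@(13, 11): e=[38,15,-25] → ·
    (7,5)@(15, 11): e=[34,9,-15] → ·
  covered (3 px):
    · · · · · · · · ·
    · · · · · · · · ·
    · · · · · · · · ·
    · · · █ · · · · ·
    · · · · · · █ █ ·
    · · · · · · · · ·
    · · · · · · · · ·

Result: "outside"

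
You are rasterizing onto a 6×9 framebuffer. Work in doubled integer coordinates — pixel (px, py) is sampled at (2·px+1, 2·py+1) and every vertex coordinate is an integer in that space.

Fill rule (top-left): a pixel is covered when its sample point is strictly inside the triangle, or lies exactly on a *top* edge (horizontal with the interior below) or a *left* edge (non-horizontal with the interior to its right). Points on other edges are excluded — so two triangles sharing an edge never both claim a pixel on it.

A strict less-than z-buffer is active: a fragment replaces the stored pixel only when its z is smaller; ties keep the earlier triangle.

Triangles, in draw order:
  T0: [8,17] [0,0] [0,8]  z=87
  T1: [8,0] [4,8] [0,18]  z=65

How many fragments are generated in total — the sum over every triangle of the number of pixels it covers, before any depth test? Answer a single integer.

T0:
  2·area = 64  (B↔C swapped to make it positive)
  edge (8, 17)→(0, 8): d=(-8,-9) top-left  bias=+0
  edge (0, 8)→(0, 0): d=(0,-8) top-left  bias=+0
  edge (0, 0)→(8, 17): d=(8,17) right/bottom  bias=-1
    (0,1)@(1, 3): e=[49,8,7] → #
    (1,1)@(3, 3): e=[67,24,-27] → ·
    (0,2)@(1, 5): e=[33,8,23] → #
    (1,2)@(3, 5): e=[51,24,-11] → ·
    (0,3)@(1, 7): e=[17,8,39] → #
    (1,3)@(3, 7): e=[35,24,5] → #
    (2,3)@(5, 7): e=[53,40,-29] → ·
    (0,4)@(1, 9): e=[1,8,55] → #
    (2,4)@(5, 9): e=[37,40,-13] → ·
    (0,5)@(1, 11): e=[-15,8,71] → ·
    (1,5)@(3, 11): e=[3,24,37] → #
    (2,5)@(5, 11): e=[21,40,3] → #
  covered (10 px):
    · · · · · ·
    # · · · · ·
    # · · · · ·
    # # · · · ·
    # # · · · ·
    · # # · · ·
    · · # · · ·
    · · · # · ·
    · · · · · ·
T1:
  2·area = 8  (B↔C swapped to make it positive)
  edge (8, 0)→(0, 18): d=(-8,18) right/bottom  bias=-1
  edge (0, 18)→(4, 8): d=(4,-10) top-left  bias=+0
  edge (4, 8)→(8, 0): d=(4,-8) top-left  bias=+0
    (1,5)@(3, 11): e=[2,2,4] → #
    (2,5)@(5, 11): e=[-34,22,20] → ·
    (1,6)@(3, 13): e=[-14,10,12] → ·
  covered (1 px):
    · · · · · ·
    · · · · · ·
    · · · · · ·
    · · · · · ·
    · · · · · ·
    · # · · · ·
    · · · · · ·
    · · · · · ·
    · · · · · ·

Answer: 11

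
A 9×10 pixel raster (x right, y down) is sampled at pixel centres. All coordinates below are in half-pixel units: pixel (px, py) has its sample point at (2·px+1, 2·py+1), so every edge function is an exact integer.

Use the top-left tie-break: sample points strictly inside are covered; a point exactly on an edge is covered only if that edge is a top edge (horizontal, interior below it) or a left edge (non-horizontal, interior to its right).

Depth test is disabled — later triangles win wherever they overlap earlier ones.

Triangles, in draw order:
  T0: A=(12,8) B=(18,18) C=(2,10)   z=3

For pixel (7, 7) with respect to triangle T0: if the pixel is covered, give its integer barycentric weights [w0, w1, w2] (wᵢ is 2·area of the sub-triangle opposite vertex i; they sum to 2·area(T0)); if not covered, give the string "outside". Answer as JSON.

T0:
  2·area = 112
  edge (12, 8)→(18, 18): d=(6,10) right/bottom  bias=-1
  edge (18, 18)→(2, 10): d=(-16,-8) top-left  bias=+0
  edge (2, 10)→(12, 8): d=(10,-2) top-left  bias=+0
    (4,1)@(9, 3): e=[0,168,-56] → ·  [on edge]
    (8,3)@(17, 7): e=[-56,168,0] → ·  [on edge]
    (3,4)@(7, 9): e=[56,56,0] → #  [on edge]
    (4,4)@(9, 9): e=[36,72,4] → #
    (5,4)@(11, 9): e=[16,88,8] → #
    (6,4)@(13, 9): e=[-4,104,12] → ·
    (2,5)@(5, 11): e=[88,8,16] → #
    (6,5)@(13, 11): e=[8,72,32] → #
    (7,5)@(15, 11): e=[-12,88,36] → ·
    (2,6)@(5, 13): e=[100,-24,36] → ·
    (3,6)@(7, 13): e=[80,-8,40] → ·
    (4,6)@(9, 13): e=[60,8,44] → #
    (7,6)@(15, 13): e=[0,56,56] → ·  [on edge]
  covered (14 px):
    · · · · · · · · ·
    · · · · · · · · ·
    · · · · · · · · ·
    · · · · · · · · ·
    · · · # # # · · ·
    · · # # # # # · ·
    · · · · # # # · ·
    · · · · · · # # ·
    · · · · · · · · #
    · · · · · · · · ·

Final: [24,76,12]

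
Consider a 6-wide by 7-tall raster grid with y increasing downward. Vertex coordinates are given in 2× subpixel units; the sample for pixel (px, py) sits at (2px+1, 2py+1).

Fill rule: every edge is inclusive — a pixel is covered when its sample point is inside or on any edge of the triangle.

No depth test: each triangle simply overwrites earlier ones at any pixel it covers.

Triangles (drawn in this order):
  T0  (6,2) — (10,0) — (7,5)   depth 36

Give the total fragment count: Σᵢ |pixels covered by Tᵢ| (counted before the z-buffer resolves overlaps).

T0:
  2·area = 14
  edge (6, 2)→(10, 0): d=(4,-2) inclusive
  edge (10, 0)→(7, 5): d=(-3,5) inclusive
  edge (7, 5)→(6, 2): d=(-1,-3) inclusive
    (4,0)@(9, 1): e=[2,2,10] → X
    (5,0)@(11, 1): e=[6,-8,16] → .
    (3,1)@(7, 3): e=[6,6,2] → X
    (4,1)@(9, 3): e=[10,-4,8] → .
    (3,2)@(7, 5): e=[14,0,0] → X  [on edge]
    (4,2)@(9, 5): e=[18,-10,6] → .
    (3,3)@(7, 7): e=[22,-6,-2] → .
    (4,5)@(9, 11): e=[42,-28,0] → .  [on edge]
  covered (3 px):
    . . . . X .
    . . . X . .
    . . . X . .
    . . . . . .
    . . . . . .
    . . . . . .
    . . . . . .

Final: 3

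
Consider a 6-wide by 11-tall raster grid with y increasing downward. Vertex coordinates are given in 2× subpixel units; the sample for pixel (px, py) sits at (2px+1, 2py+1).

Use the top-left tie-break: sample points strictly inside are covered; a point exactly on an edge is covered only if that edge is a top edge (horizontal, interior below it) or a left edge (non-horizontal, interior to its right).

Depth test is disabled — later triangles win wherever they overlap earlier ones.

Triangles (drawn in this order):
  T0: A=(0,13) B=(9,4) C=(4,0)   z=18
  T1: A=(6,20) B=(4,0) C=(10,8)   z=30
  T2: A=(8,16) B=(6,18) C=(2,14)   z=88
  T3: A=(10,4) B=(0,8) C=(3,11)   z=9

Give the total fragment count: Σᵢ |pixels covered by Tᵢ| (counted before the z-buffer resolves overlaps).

T0:
  2·area = 81  (B↔C swapped to make it positive)
  edge (0, 13)→(4, 0): d=(4,-13) top-left  bias=+0
  edge (4, 0)→(9, 4): d=(5,4) right/bottom  bias=-1
  edge (9, 4)→(0, 13): d=(-9,9) right/bottom  bias=-1
    (2,0)@(5, 1): e=[17,1,63] → #
    (3,0)@(7, 1): e=[43,-7,45] → ·
    (2,1)@(5, 3): e=[25,11,45] → #
    (3,1)@(7, 3): e=[51,3,27] → #
    (4,1)@(9, 3): e=[77,-5,9] → ·
    (1,2)@(3, 5): e=[7,29,45] → #
    (4,2)@(9, 5): e=[85,5,-9] → ·
    (1,3)@(3, 7): e=[15,39,27] → #
    (3,3)@(7, 7): e=[67,23,-9] → ·
    (1,4)@(3, 9): e=[23,49,9] → #
    (2,4)@(5, 9): e=[49,41,-9] → ·
    (0,5)@(1, 11): e=[5,67,9] → #
  covered (10 px):
    · · # · · ·
    · · # # · ·
    · # # # · ·
    · # # · · ·
    · # · · · ·
    # · · · · ·
    · · · · · ·
    · · · · · ·
    · · · · · ·
    · · · · · ·
    · · · · · ·
T1:
  2·area = 104
  edge (6, 20)→(4, 0): d=(-2,-20) top-left  bias=+0
  edge (4, 0)→(10, 8): d=(6,8) right/bottom  bias=-1
  edge (10, 8)→(6, 20): d=(-4,12) right/bottom  bias=-1
    (2,1)@(5, 3): e=[14,10,80] → #
    (3,1)@(7, 3): e=[54,-6,56] → ·
    (2,2)@(5, 5): e=[10,22,72] → #
    (3,2)@(7, 5): e=[50,6,48] → #
    (4,2)@(9, 5): e=[90,-10,24] → ·
    (5,2)@(11, 5): e=[130,-26,0] → ·  [on edge]
    (2,3)@(5, 7): e=[6,34,64] → #
    (4,3)@(9, 7): e=[86,2,16] → #
    (5,3)@(11, 7): e=[126,-14,-8] → ·
    (2,4)@(5, 9): e=[2,46,56] → #
    (5,4)@(11, 9): e=[122,-2,-16] → ·
    (2,5)@(5, 11): e=[-2,58,48] → ·
    (4,5)@(9, 11): e=[78,26,0] → ·  [on edge]
    (3,8)@(7, 17): e=[26,78,0] → ·  [on edge]
  covered (12 px):
    · · · · · ·
    · · # · · ·
    · · # # · ·
    · · # # # ·
    · · # # # ·
    · · · # · ·
    · · · # · ·
    · · · # · ·
    · · · · · ·
    · · · · · ·
    · · · · · ·
T2:
  2·area = 16
  edge (8, 16)→(6, 18): d=(-2,2) right/bottom  bias=-1
  edge (6, 18)→(2, 14): d=(-4,-4) top-left  bias=+0
  edge (2, 14)→(8, 16): d=(6,2) right/bottom  bias=-1
    (0,6)@(1, 13): e=[20,0,-4] → ·  [on edge]
    (5,6)@(11, 13): e=[0,40,-24] → ·  [on edge]
    (1,7)@(3, 15): e=[12,0,4] → #  [on edge]
    (2,7)@(5, 15): e=[8,8,0] → ·  [on edge]
    (4,7)@(9, 15): e=[0,24,-8] → ·  [on edge]
    (1,8)@(3, 17): e=[8,-8,16] → ·
    (2,8)@(5, 17): e=[4,0,12] → #  [on edge]
    (3,8)@(7, 17): e=[0,8,8] → ·  [on edge]
    (5,8)@(11, 17): e=[-8,24,0] → ·  [on edge]
    (2,9)@(5, 19): e=[0,-8,24] → ·  [on edge]
    (3,9)@(7, 19): e=[-4,0,20] → ·  [on edge]
    (1,10)@(3, 21): e=[0,-24,40] → ·  [on edge]
    (4,10)@(9, 21): e=[-12,0,28] → ·  [on edge]
  covered (2 px):
    · · · · · ·
    · · · · · ·
    · · · · · ·
    · · · · · ·
    · · · · · ·
    · · · · · ·
    · · · · · ·
    · # · · · ·
    · · # · · ·
    · · · · · ·
    · · · · · ·
T3:
  2·area = 42  (B↔C swapped to make it positive)
  edge (10, 4)→(3, 11): d=(-7,7) right/bottom  bias=-1
  edge (3, 11)→(0, 8): d=(-3,-3) top-left  bias=+0
  edge (0, 8)→(10, 4): d=(10,-4) top-left  bias=+0
    (5,1)@(11, 3): e=[0,48,-6] → ·  [on edge]
    (4,2)@(9, 5): e=[0,36,6] → ·  [on edge]
    (1,3)@(3, 7): e=[28,12,2] → #
    (2,3)@(5, 7): e=[14,18,10] → #
    (3,3)@(7, 7): e=[0,24,18] → ·  [on edge]
    (0,4)@(1, 9): e=[28,0,14] → #  [on edge]
    (2,4)@(5, 9): e=[0,12,30] → ·  [on edge]
    (0,5)@(1, 11): e=[14,-6,34] → ·
    (1,5)@(3, 11): e=[0,0,42] → ·  [on edge]
    (0,6)@(1, 13): e=[0,-12,54] → ·  [on edge]
    (2,6)@(5, 13): e=[-28,0,70] → ·  [on edge]
    (3,7)@(7, 15): e=[-56,0,98] → ·  [on edge]
    (4,8)@(9, 17): e=[-84,0,126] → ·  [on edge]
    (5,9)@(11, 19): e=[-112,0,154] → ·  [on edge]
  covered (4 px):
    · · · · · ·
    · · · · · ·
    · · · · · ·
    · # # · · ·
    # # · · · ·
    · · · · · ·
    · · · · · ·
    · · · · · ·
    · · · · · ·
    · · · · · ·
    · · · · · ·

Result: 28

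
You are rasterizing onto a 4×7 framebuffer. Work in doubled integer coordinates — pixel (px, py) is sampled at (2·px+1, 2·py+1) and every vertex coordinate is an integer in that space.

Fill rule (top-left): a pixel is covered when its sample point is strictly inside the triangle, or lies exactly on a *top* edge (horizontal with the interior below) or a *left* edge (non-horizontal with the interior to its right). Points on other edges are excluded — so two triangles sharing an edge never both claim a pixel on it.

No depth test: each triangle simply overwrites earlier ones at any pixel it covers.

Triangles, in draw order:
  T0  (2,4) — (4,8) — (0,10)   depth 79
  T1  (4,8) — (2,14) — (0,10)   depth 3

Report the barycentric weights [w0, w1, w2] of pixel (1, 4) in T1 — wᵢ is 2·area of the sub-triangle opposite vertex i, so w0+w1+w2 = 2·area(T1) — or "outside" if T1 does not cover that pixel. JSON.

T0:
  2·area = 20
  edge (2, 4)→(4, 8): d=(2,4) right/bottom  bias=-1
  edge (4, 8)→(0, 10): d=(-4,2) right/bottom  bias=-1
  edge (0, 10)→(2, 4): d=(2,-6) top-left  bias=+0
    (1,0)@(3, 1): e=[-10,30,0] → .  [on edge]
    (0,3)@(1, 7): e=[10,10,0] → X  [on edge]
    (1,3)@(3, 7): e=[2,6,12] → X
    (2,3)@(5, 7): e=[-6,2,24] → .
    (0,4)@(1, 9): e=[14,2,4] → X
    (1,4)@(3, 9): e=[6,-2,16] → .
    (0,5)@(1, 11): e=[18,-6,8] → .
  covered (3 px):
    . . . .
    . . . .
    . . . .
    X X . .
    X . . .
    . . . .
    . . . .
T1:
  2·area = 20
  edge (4, 8)→(2, 14): d=(-2,6) right/bottom  bias=-1
  edge (2, 14)→(0, 10): d=(-2,-4) top-left  bias=+0
  edge (0, 10)→(4, 8): d=(4,-2) top-left  bias=+0
    (2,2)@(5, 5): e=[0,30,-10] → .  [on edge]
    (1,4)@(3, 9): e=[4,14,2] → X
    (2,4)@(5, 9): e=[-8,22,6] → .
    (0,5)@(1, 11): e=[12,2,6] → X
    (1,5)@(3, 11): e=[0,10,10] → .  [on edge]
    (0,6)@(1, 13): e=[8,-2,14] → .
  covered (2 px):
    . . . .
    . . . .
    . . . .
    . . . .
    . X . .
    X . . .
    . . . .

Result: [14,2,4]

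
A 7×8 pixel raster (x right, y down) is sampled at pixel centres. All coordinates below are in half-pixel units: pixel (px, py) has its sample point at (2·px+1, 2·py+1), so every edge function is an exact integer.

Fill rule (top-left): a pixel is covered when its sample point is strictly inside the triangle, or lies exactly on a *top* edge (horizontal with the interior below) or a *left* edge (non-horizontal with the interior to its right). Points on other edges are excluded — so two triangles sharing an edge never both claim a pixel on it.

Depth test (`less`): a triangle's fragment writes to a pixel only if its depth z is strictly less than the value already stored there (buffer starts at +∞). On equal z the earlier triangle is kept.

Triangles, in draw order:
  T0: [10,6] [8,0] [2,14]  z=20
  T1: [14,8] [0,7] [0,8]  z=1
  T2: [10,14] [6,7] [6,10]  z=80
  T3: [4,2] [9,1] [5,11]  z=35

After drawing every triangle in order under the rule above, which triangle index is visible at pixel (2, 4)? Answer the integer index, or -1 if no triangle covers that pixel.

T0:
  2·area = 64  (B↔C swapped to make it positive)
  edge (10, 6)→(2, 14): d=(-8,8) right/bottom  bias=-1
  edge (2, 14)→(8, 0): d=(6,-14) top-left  bias=+0
  edge (8, 0)→(10, 6): d=(2,6) right/bottom  bias=-1
    (3,1)@(7, 3): e=[48,4,12] → X
    (4,1)@(9, 3): e=[32,32,0] → .  [on edge]
    (6,1)@(13, 3): e=[0,88,-24] → .  [on edge]
    (3,2)@(7, 5): e=[32,16,16] → X
    (4,2)@(9, 5): e=[16,44,4] → X
    (5,2)@(11, 5): e=[0,72,-8] → .  [on edge]
    (2,3)@(5, 7): e=[32,0,32] → X  [on edge]
    (4,3)@(9, 7): e=[0,56,8] → .  [on edge]
    (2,4)@(5, 9): e=[16,12,36] → X
    (3,4)@(7, 9): e=[0,40,24] → .  [on edge]
    (5,4)@(11, 9): e=[-32,96,0] → .  [on edge]
    (2,5)@(5, 11): e=[0,24,40] → .  [on edge]
    (1,6)@(3, 13): e=[0,8,56] → .  [on edge]
    (0,7)@(1, 15): e=[0,-8,72] → .  [on edge]
    (6,7)@(13, 15): e=[-96,160,0] → .  [on edge]
  covered (6 px):
    . . . . . . .
    . . . X . . .
    . . . X X . .
    . . X X . . .
    . . X . . . .
    . . . . . . .
    . . . . . . .
    . . . . . . .
T1:
  2·area = 14  (B↔C swapped to make it positive)
  edge (14, 8)→(0, 8): d=(-14,0) right/bottom  bias=-1
  edge (0, 8)→(0, 7): d=(0,-1) top-left  bias=+0
  edge (0, 7)→(14, 8): d=(14,1) right/bottom  bias=-1
  covered (0 px):
    . . . . . . .
    . . . . . . .
    . . . . . . .
    . . . . . . .
    . . . . . . .
    . . . . . . .
    . . . . . . .
    . . . . . . .
T2:
  2·area = 12  (B↔C swapped to make it positive)
  edge (10, 14)→(6, 10): d=(-4,-4) top-left  bias=+0
  edge (6, 10)→(6, 7): d=(0,-3) top-left  bias=+0
  edge (6, 7)→(10, 14): d=(4,7) right/bottom  bias=-1
    (0,2)@(1, 5): e=[0,-15,27] → .  [on edge]
    (1,3)@(3, 7): e=[0,-9,21] → .  [on edge]
    (2,4)@(5, 9): e=[0,-3,15] → .  [on edge]
    (3,4)@(7, 9): e=[8,3,1] → X
    (4,4)@(9, 9): e=[16,9,-13] → .
    (3,5)@(7, 11): e=[0,3,9] → X  [on edge]
    (4,5)@(9, 11): e=[8,9,-5] → .
    (3,6)@(7, 13): e=[-8,3,17] → .
    (4,6)@(9, 13): e=[0,9,3] → X  [on edge]
    (5,6)@(11, 13): e=[8,15,-11] → .
    (4,7)@(9, 15): e=[-8,9,11] → .
    (5,7)@(11, 15): e=[0,15,-3] → .  [on edge]
  covered (3 px):
    . . . . . . .
    . . . . . . .
    . . . . . . .
    . . . . . . .
    . . . X . . .
    . . . X . . .
    . . . . X . .
    . . . . . . .
T3:
  2·area = 46
  edge (4, 2)→(9, 1): d=(5,-1) top-left  bias=+0
  edge (9, 1)→(5, 11): d=(-4,10) right/bottom  bias=-1
  edge (5, 11)→(4, 2): d=(-1,-9) top-left  bias=+0
    (4,0)@(9, 1): e=[0,0,46] → .  [on edge]
    (2,1)@(5, 3): e=[6,32,8] → X
    (3,1)@(7, 3): e=[8,12,26] → X
    (4,1)@(9, 3): e=[10,-8,44] → .
    (2,2)@(5, 5): e=[16,24,6] → X
    (4,2)@(9, 5): e=[20,-16,42] → .
    (2,3)@(5, 7): e=[26,16,4] → X
    (3,3)@(7, 7): e=[28,-4,22] → .
    (2,4)@(5, 9): e=[36,8,2] → X
    (3,4)@(7, 9): e=[38,-12,20] → .
    (2,5)@(5, 11): e=[46,0,0] → .  [on edge]
  covered (6 px):
    . . . . . . .
    . . X X . . .
    . . X X . . .
    . . X . . . .
    . . X . . . .
    . . . . . . .
    . . . . . . .
    . . . . . . .

Z-buffer (winner per pixel, '.' = empty):
  . . . . . . .
  . . 3 0 . . .
  . . 3 0 0 . .
  . . 0 0 . . .
  . . 0 2 . . .
  . . . 2 . . .
  . . . . 2 . .
  . . . . . . .

Result: 0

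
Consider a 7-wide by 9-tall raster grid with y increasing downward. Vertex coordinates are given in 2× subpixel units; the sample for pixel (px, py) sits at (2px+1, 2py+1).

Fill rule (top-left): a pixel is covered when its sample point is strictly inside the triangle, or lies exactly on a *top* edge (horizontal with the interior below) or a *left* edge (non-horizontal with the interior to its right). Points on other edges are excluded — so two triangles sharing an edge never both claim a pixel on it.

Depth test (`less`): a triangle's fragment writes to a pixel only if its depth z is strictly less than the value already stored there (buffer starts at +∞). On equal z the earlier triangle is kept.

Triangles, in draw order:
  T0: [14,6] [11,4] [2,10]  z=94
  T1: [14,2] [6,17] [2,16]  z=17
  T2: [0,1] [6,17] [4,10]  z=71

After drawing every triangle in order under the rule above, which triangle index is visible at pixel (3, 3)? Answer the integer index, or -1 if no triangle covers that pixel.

T0:
  2·area = 36  (B↔C swapped to make it positive)
  edge (14, 6)→(2, 10): d=(-12,4) right/bottom  bias=-1
  edge (2, 10)→(11, 4): d=(9,-6) top-left  bias=+0
  edge (11, 4)→(14, 6): d=(3,2) right/bottom  bias=-1
    (5,2)@(11, 5): e=[24,9,3] → #
    (6,2)@(13, 5): e=[16,21,-1] → ·
    (3,3)@(7, 7): e=[16,3,17] → #
    (4,3)@(9, 7): e=[8,15,13] → #
    (5,3)@(11, 7): e=[0,27,9] → ·  [on edge]
    (2,4)@(5, 9): e=[0,9,27] → ·  [on edge]
    (3,4)@(7, 9): e=[-8,21,23] → ·
    (4,4)@(9, 9): e=[-16,33,19] → ·
  covered (3 px):
    · · · · · · ·
    · · · · · · ·
    · · · · · # ·
    · · · # # · ·
    · · · · · · ·
    · · · · · · ·
    · · · · · · ·
    · · · · · · ·
    · · · · · · ·
T1:
  2·area = 68
  edge (14, 2)→(6, 17): d=(-8,15) right/bottom  bias=-1
  edge (6, 17)→(2, 16): d=(-4,-1) top-left  bias=+0
  edge (2, 16)→(14, 2): d=(12,-14) top-left  bias=+0
    (5,3)@(11, 7): e=[5,45,18] → #
    (6,3)@(13, 7): e=[-25,47,46] → ·
    (4,4)@(9, 9): e=[19,35,14] → #
    (5,4)@(11, 9): e=[-11,37,42] → ·
    (3,5)@(7, 11): e=[33,25,10] → #
    (5,5)@(11, 11): e=[-27,29,66] → ·
    (2,6)@(5, 13): e=[47,15,6] → #
    (4,6)@(9, 13): e=[-13,19,62] → ·
    (1,7)@(3, 15): e=[61,5,2] → #
    (4,7)@(9, 15): e=[-29,11,86] → ·
    (1,8)@(3, 17): e=[45,-3,26] → ·
    (2,8)@(5, 17): e=[15,-1,54] → ·
  covered (9 px):
    · · · · · · ·
    · · · · · · ·
    · · · · · · ·
    · · · · · # ·
    · · · · # · ·
    · · · # # · ·
    · · # # · · ·
    · # # # · · ·
    · · · · · · ·
T2:
  2·area = 10  (B↔C swapped to make it positive)
  edge (0, 1)→(4, 10): d=(4,9) right/bottom  bias=-1
  edge (4, 10)→(6, 17): d=(2,7) right/bottom  bias=-1
  edge (6, 17)→(0, 1): d=(-6,-16) top-left  bias=+0
    (1,4)@(3, 9): e=[5,5,0] → #  [on edge]
    (2,4)@(5, 9): e=[-13,-9,32] → ·
    (1,5)@(3, 11): e=[13,9,-12] → ·
  covered (1 px):
    · · · · · · ·
    · · · · · · ·
    · · · · · · ·
    · · · · · · ·
    · # · · · · ·
    · · · · · · ·
    · · · · · · ·
    · · · · · · ·
    · · · · · · ·

Z-buffer (winner per pixel, '.' = empty):
  . . . . . . .
  . . . . . . .
  . . . . . 0 .
  . . . 0 0 1 .
  . 2 . . 1 . .
  . . . 1 1 . .
  . . 1 1 . . .
  . 1 1 1 . . .
  . . . . . . .

Final: 0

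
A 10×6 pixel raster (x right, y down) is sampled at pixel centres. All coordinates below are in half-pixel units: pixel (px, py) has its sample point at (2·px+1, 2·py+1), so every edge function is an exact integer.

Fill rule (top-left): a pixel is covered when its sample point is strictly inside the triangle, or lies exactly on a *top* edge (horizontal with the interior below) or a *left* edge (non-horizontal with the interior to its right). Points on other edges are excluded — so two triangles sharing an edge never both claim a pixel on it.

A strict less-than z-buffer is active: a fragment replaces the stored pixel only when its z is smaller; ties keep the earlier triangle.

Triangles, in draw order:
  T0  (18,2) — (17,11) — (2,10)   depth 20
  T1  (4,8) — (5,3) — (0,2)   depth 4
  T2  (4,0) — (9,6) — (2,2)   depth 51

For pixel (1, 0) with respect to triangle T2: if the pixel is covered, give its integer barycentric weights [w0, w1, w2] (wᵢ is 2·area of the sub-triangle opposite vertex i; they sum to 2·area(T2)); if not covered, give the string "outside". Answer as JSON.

T0:
  2·area = 136
  edge (18, 2)→(17, 11): d=(-1,9) right/bottom  bias=-1
  edge (17, 11)→(2, 10): d=(-15,-1) top-left  bias=+0
  edge (2, 10)→(18, 2): d=(16,-8) top-left  bias=+0
    (8,1)@(17, 3): e=[8,120,8] → X
    (9,1)@(19, 3): e=[-10,122,24] → .
    (6,2)@(13, 5): e=[42,86,8] → X
    (7,2)@(15, 5): e=[24,88,24] → X
    (9,2)@(19, 5): e=[-12,92,56] → .
    (4,3)@(9, 7): e=[76,52,8] → X
    (5,3)@(11, 7): e=[58,54,24] → X
    (9,3)@(19, 7): e=[-14,62,88] → .
    (2,4)@(5, 9): e=[110,18,8] → X
    (3,4)@(7, 9): e=[92,20,24] → X
    (9,4)@(19, 9): e=[-16,32,120] → .
    (2,5)@(5, 11): e=[108,-12,40] → .
    (8,5)@(17, 11): e=[0,0,136] → .  [on edge]
  covered (16 px):
    . . . . . . . . . .
    . . . . . . . . X .
    . . . . . . X X X .
    . . . . X X X X X .
    . . X X X X X X X .
    . . . . . . . . . .
T1:
  2·area = 26  (B↔C swapped to make it positive)
  edge (4, 8)→(0, 2): d=(-4,-6) top-left  bias=+0
  edge (0, 2)→(5, 3): d=(5,1) right/bottom  bias=-1
  edge (5, 3)→(4, 8): d=(-1,5) right/bottom  bias=-1
    (0,1)@(1, 3): e=[2,4,20] → X
    (1,1)@(3, 3): e=[14,2,10] → X
    (2,1)@(5, 3): e=[26,0,0] → .  [on edge]
    (0,2)@(1, 5): e=[-6,14,18] → .
    (1,2)@(3, 5): e=[6,12,8] → X
    (2,2)@(5, 5): e=[18,10,-2] → .
    (7,2)@(15, 5): e=[78,0,-52] → .  [on edge]
    (1,3)@(3, 7): e=[-2,22,6] → .
  covered (3 px):
    . . . . . . . . . .
    X X . . . . . . . .
    . X . . . . . . . .
    . . . . . . . . . .
    . . . . . . . . . .
    . . . . . . . . . .
T2:
  2·area = 22
  edge (4, 0)→(9, 6): d=(5,6) right/bottom  bias=-1
  edge (9, 6)→(2, 2): d=(-7,-4) top-left  bias=+0
  edge (2, 2)→(4, 0): d=(2,-2) top-left  bias=+0
    (1,0)@(3, 1): e=[11,11,0] → X  [on edge]
    (2,0)@(5, 1): e=[-1,19,4] → .
    (0,1)@(1, 3): e=[33,-11,0] → .  [on edge]
    (1,1)@(3, 3): e=[21,-3,4] → .
    (2,1)@(5, 3): e=[9,5,8] → X
    (3,1)@(7, 3): e=[-3,13,12] → .
    (2,2)@(5, 5): e=[19,-9,12] → .
  covered (2 px):
    . X . . . . . . . .
    . . X . . . . . . .
    . . . . . . . . . .
    . . . . . . . . . .
    . . . . . . . . . .
    . . . . . . . . . .

Final: [11,0,11]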